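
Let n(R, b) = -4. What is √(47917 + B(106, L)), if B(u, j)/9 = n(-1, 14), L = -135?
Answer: √47881 ≈ 218.82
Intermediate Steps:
B(u, j) = -36 (B(u, j) = 9*(-4) = -36)
√(47917 + B(106, L)) = √(47917 - 36) = √47881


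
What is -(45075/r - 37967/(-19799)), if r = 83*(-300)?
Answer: -705845/6573268 ≈ -0.10738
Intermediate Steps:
r = -24900
-(45075/r - 37967/(-19799)) = -(45075/(-24900) - 37967/(-19799)) = -(45075*(-1/24900) - 37967*(-1/19799)) = -(-601/332 + 37967/19799) = -1*705845/6573268 = -705845/6573268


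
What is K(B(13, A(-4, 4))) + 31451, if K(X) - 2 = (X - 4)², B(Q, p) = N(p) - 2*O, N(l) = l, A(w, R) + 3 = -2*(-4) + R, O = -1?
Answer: 31502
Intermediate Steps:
A(w, R) = 5 + R (A(w, R) = -3 + (-2*(-4) + R) = -3 + (8 + R) = 5 + R)
B(Q, p) = 2 + p (B(Q, p) = p - 2*(-1) = p + 2 = 2 + p)
K(X) = 2 + (-4 + X)² (K(X) = 2 + (X - 4)² = 2 + (-4 + X)²)
K(B(13, A(-4, 4))) + 31451 = (2 + (-4 + (2 + (5 + 4)))²) + 31451 = (2 + (-4 + (2 + 9))²) + 31451 = (2 + (-4 + 11)²) + 31451 = (2 + 7²) + 31451 = (2 + 49) + 31451 = 51 + 31451 = 31502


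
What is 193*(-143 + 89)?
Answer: -10422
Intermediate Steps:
193*(-143 + 89) = 193*(-54) = -10422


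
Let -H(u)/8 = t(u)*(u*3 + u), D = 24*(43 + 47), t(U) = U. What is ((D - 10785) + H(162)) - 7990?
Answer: -856423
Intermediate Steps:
D = 2160 (D = 24*90 = 2160)
H(u) = -32*u**2 (H(u) = -8*u*(u*3 + u) = -8*u*(3*u + u) = -8*u*4*u = -32*u**2)
((D - 10785) + H(162)) - 7990 = ((2160 - 10785) - 32*162**2) - 7990 = (-8625 - 32*26244) - 7990 = (-8625 - 839808) - 7990 = -848433 - 7990 = -856423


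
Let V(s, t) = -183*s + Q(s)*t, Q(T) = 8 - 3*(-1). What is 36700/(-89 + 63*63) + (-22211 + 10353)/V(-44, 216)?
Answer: 191306/22989 ≈ 8.3216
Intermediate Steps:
Q(T) = 11 (Q(T) = 8 - 1*(-3) = 8 + 3 = 11)
V(s, t) = -183*s + 11*t
36700/(-89 + 63*63) + (-22211 + 10353)/V(-44, 216) = 36700/(-89 + 63*63) + (-22211 + 10353)/(-183*(-44) + 11*216) = 36700/(-89 + 3969) - 11858/(8052 + 2376) = 36700/3880 - 11858/10428 = 36700*(1/3880) - 11858*1/10428 = 1835/194 - 539/474 = 191306/22989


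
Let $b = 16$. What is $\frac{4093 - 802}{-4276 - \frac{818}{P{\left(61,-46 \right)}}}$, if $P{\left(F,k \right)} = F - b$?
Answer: $- \frac{148095}{193238} \approx -0.76639$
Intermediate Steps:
$P{\left(F,k \right)} = -16 + F$ ($P{\left(F,k \right)} = F - 16 = -16 + F$)
$\frac{4093 - 802}{-4276 - \frac{818}{P{\left(61,-46 \right)}}} = \frac{4093 - 802}{-4276 - \frac{818}{-16 + 61}} = \frac{3291}{-4276 - \frac{818}{45}} = \frac{3291}{- \frac{193238}{45}} = 3291 \left(- \frac{45}{193238}\right) = - \frac{148095}{193238}$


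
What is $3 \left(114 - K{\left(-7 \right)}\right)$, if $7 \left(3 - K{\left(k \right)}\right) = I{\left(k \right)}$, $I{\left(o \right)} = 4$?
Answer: $\frac{2343}{7} \approx 334.71$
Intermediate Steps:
$K{\left(k \right)} = \frac{17}{7}$ ($K{\left(k \right)} = 3 - \frac{4}{7} = \frac{17}{7}$)
$3 \left(114 - K{\left(-7 \right)}\right) = 3 \left(114 - \frac{17}{7}\right) = 3 \cdot \frac{781}{7} = \frac{2343}{7}$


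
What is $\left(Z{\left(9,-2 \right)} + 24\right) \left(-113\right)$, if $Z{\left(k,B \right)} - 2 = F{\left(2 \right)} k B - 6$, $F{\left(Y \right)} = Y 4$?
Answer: $14012$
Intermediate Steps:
$F{\left(Y \right)} = 4 Y$
$Z{\left(k,B \right)} = -4 + 8 B k$ ($Z{\left(k,B \right)} = 2 + \left(4 \cdot 2 k B - 6\right) = 2 + \left(8 k B - 6\right) = 2 + \left(8 B k - 6\right) = 2 + \left(-6 + 8 B k\right) = -4 + 8 B k$)
$\left(Z{\left(9,-2 \right)} + 24\right) \left(-113\right) = \left(\left(-4 + 8 \left(-2\right) 9\right) + 24\right) \left(-113\right) = \left(\left(-4 - 144\right) + 24\right) \left(-113\right) = \left(-148 + 24\right) \left(-113\right) = \left(-124\right) \left(-113\right) = 14012$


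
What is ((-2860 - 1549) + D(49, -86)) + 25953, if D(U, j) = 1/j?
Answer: 1852783/86 ≈ 21544.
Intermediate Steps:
((-2860 - 1549) + D(49, -86)) + 25953 = ((-2860 - 1549) + 1/(-86)) + 25953 = (-4409 - 1/86) + 25953 = -379175/86 + 25953 = 1852783/86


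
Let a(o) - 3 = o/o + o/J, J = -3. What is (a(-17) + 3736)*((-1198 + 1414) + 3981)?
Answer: 15720563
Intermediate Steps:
a(o) = 4 - o/3 (a(o) = 3 + (o/o + o/(-3)) = 3 + (1 + o*(-⅓)) = 3 + (1 - o/3) = 4 - o/3)
(a(-17) + 3736)*((-1198 + 1414) + 3981) = ((4 - ⅓*(-17)) + 3736)*((-1198 + 1414) + 3981) = ((4 + 17/3) + 3736)*(216 + 3981) = (29/3 + 3736)*4197 = (11237/3)*4197 = 15720563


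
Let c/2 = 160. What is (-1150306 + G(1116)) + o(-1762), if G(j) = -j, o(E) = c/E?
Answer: -1014402942/881 ≈ -1.1514e+6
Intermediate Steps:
c = 320 (c = 2*160 = 320)
o(E) = 320/E
(-1150306 + G(1116)) + o(-1762) = (-1150306 - 1*1116) + 320/(-1762) = (-1150306 - 1116) + 320*(-1/1762) = -1151422 - 160/881 = -1014402942/881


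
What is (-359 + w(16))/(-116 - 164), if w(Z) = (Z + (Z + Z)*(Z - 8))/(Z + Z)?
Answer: 701/560 ≈ 1.2518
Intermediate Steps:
w(Z) = (Z + 2*Z*(-8 + Z))/(2*Z) (w(Z) = (Z + (2*Z)*(-8 + Z))/((2*Z)) = (Z + 2*Z*(-8 + Z))*(1/(2*Z)) = (Z + 2*Z*(-8 + Z))/(2*Z))
(-359 + w(16))/(-116 - 164) = (-359 + (-15/2 + 16))/(-116 - 164) = (-359 + 17/2)/(-280) = -701/2*(-1/280) = 701/560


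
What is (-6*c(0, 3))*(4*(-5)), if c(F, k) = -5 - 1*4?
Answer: -1080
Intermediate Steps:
c(F, k) = -9 (c(F, k) = -5 - 4 = -9)
(-6*c(0, 3))*(4*(-5)) = (-6*(-9))*(4*(-5)) = 54*(-20) = -1080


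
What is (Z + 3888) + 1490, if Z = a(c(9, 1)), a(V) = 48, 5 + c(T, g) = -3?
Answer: 5426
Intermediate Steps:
c(T, g) = -8 (c(T, g) = -5 - 3 = -8)
Z = 48
(Z + 3888) + 1490 = (48 + 3888) + 1490 = 3936 + 1490 = 5426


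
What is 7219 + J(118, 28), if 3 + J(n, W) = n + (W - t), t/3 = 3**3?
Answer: 7281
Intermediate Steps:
t = 81 (t = 3*3**3 = 3*27 = 81)
J(n, W) = -84 + W + n (J(n, W) = -3 + (n + (W - 1*81)) = -3 + (n + (W - 81)) = -3 + (n + (-81 + W)) = -3 + (-81 + W + n) = -84 + W + n)
7219 + J(118, 28) = 7219 + (-84 + 28 + 118) = 7219 + 62 = 7281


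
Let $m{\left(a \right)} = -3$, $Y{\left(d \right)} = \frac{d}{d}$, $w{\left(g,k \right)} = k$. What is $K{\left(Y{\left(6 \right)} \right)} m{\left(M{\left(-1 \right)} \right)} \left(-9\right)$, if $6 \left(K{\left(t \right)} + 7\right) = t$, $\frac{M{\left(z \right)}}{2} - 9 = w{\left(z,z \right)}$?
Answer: $- \frac{369}{2} \approx -184.5$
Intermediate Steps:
$Y{\left(d \right)} = 1$
$M{\left(z \right)} = 18 + 2 z$
$K{\left(t \right)} = -7 + \frac{t}{6}$
$K{\left(Y{\left(6 \right)} \right)} m{\left(M{\left(-1 \right)} \right)} \left(-9\right) = \left(-7 + \frac{1}{6} \cdot 1\right) \left(-3\right) \left(-9\right) = \left(-7 + \frac{1}{6}\right) \left(-3\right) \left(-9\right) = \left(- \frac{41}{6}\right) \left(-3\right) \left(-9\right) = \frac{41}{2} \left(-9\right) = - \frac{369}{2}$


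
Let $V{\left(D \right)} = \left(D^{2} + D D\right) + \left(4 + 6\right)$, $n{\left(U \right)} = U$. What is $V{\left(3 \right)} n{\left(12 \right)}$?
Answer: $336$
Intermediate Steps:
$V{\left(D \right)} = 10 + 2 D^{2}$ ($V{\left(D \right)} = \left(D^{2} + D^{2}\right) + 10 = 2 D^{2} + 10 = 10 + 2 D^{2}$)
$V{\left(3 \right)} n{\left(12 \right)} = \left(10 + 2 \cdot 3^{2}\right) 12 = \left(10 + 2 \cdot 9\right) 12 = \left(10 + 18\right) 12 = 28 \cdot 12 = 336$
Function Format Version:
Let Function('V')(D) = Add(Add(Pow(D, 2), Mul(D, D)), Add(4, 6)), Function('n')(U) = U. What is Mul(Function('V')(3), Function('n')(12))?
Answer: 336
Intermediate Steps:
Function('V')(D) = Add(10, Mul(2, Pow(D, 2))) (Function('V')(D) = Add(Add(Pow(D, 2), Pow(D, 2)), 10) = Add(Mul(2, Pow(D, 2)), 10) = Add(10, Mul(2, Pow(D, 2))))
Mul(Function('V')(3), Function('n')(12)) = Mul(Add(10, Mul(2, Pow(3, 2))), 12) = Mul(Add(10, Mul(2, 9)), 12) = Mul(Add(10, 18), 12) = Mul(28, 12) = 336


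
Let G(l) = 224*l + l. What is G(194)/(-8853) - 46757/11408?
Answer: -303966307/33665008 ≈ -9.0291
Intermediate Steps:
G(l) = 225*l
G(194)/(-8853) - 46757/11408 = (225*194)/(-8853) - 46757/11408 = 43650*(-1/8853) - 46757*1/11408 = -14550/2951 - 46757/11408 = -303966307/33665008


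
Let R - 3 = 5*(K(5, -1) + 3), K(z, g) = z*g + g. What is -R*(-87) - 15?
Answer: -1059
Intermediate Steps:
K(z, g) = g + g*z (K(z, g) = g*z + g = g + g*z)
R = -12 (R = 3 + 5*(-(1 + 5) + 3) = 3 + 5*(-1*6 + 3) = 3 + 5*(-6 + 3) = 3 + 5*(-3) = 3 - 15 = -12)
-R*(-87) - 15 = -1*(-12)*(-87) - 15 = 12*(-87) - 15 = -1044 - 15 = -1059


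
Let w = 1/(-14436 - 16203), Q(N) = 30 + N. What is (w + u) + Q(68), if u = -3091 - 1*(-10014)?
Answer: 215116418/30639 ≈ 7021.0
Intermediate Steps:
u = 6923 (u = -3091 + 10014 = 6923)
w = -1/30639 (w = 1/(-30639) = -1/30639 ≈ -3.2638e-5)
(w + u) + Q(68) = (-1/30639 + 6923) + (30 + 68) = 212113796/30639 + 98 = 215116418/30639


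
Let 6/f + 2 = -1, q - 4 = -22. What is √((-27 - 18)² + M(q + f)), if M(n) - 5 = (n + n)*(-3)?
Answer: 5*√86 ≈ 46.368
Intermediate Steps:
q = -18 (q = 4 - 22 = -18)
f = -2 (f = 6/(-2 - 1) = 6/(-3) = 6*(-⅓) = -2)
M(n) = 5 - 6*n (M(n) = 5 + (n + n)*(-3) = 5 + (2*n)*(-3) = 5 - 6*n)
√((-27 - 18)² + M(q + f)) = √((-27 - 18)² + (5 - 6*(-18 - 2))) = √((-45)² + (5 - 6*(-20))) = √(2025 + (5 + 120)) = √(2025 + 125) = √2150 = 5*√86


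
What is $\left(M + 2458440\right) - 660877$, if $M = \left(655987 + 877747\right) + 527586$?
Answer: $3858883$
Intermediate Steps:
$M = 2061320$ ($M = 1533734 + 527586 = 2061320$)
$\left(M + 2458440\right) - 660877 = \left(2061320 + 2458440\right) - 660877 = 4519760 - 660877 = 3858883$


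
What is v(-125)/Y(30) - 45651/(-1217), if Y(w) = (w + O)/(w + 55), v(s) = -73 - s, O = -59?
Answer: -4055261/35293 ≈ -114.90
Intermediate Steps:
Y(w) = (-59 + w)/(55 + w) (Y(w) = (w - 59)/(w + 55) = (-59 + w)/(55 + w))
v(-125)/Y(30) - 45651/(-1217) = (-73 - 1*(-125))/(((-59 + 30)/(55 + 30))) - 45651/(-1217) = (-73 + 125)/((-29/85)) - 45651*(-1/1217) = 52/(((1/85)*(-29))) + 45651/1217 = 52/(-29/85) + 45651/1217 = 52*(-85/29) + 45651/1217 = -4420/29 + 45651/1217 = -4055261/35293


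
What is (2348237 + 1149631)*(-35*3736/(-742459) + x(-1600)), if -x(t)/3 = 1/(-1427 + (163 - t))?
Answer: 12157418256687/20788852 ≈ 5.8481e+5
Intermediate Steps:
x(t) = -3/(-1264 - t) (x(t) = -3/(-1427 + (163 - t)) = -3/(-1264 - t))
(2348237 + 1149631)*(-35*3736/(-742459) + x(-1600)) = (2348237 + 1149631)*(-35*3736/(-742459) + 3/(1264 - 1600)) = 3497868*(-130760*(-1/742459) + 3/(-336)) = 3497868*(130760/742459 + 3*(-1/336)) = 3497868*(130760/742459 - 1/112) = 3497868*(13902661/83155408) = 12157418256687/20788852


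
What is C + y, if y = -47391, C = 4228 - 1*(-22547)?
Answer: -20616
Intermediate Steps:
C = 26775 (C = 4228 + 22547 = 26775)
C + y = 26775 - 47391 = -20616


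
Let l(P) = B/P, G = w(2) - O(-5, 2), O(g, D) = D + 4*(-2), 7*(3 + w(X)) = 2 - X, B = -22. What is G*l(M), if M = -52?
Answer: 33/26 ≈ 1.2692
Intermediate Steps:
w(X) = -19/7 - X/7 (w(X) = -3 + (2 - X)/7 = -3 + (2/7 - X/7) = -19/7 - X/7)
O(g, D) = -8 + D (O(g, D) = D - 8 = -8 + D)
G = 3 (G = (-19/7 - ⅐*2) - (-8 + 2) = (-19/7 - 2/7) - 1*(-6) = -3 + 6 = 3)
l(P) = -22/P
G*l(M) = 3*(-22/(-52)) = 3*(-22*(-1/52)) = 3*(11/26) = 33/26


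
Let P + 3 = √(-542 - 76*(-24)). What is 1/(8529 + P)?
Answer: 4263/36345697 - √1282/72691394 ≈ 0.00011680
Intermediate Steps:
P = -3 + √1282 (P = -3 + √(-542 - 76*(-24)) = -3 + √(-542 + 1824) = -3 + √1282 ≈ 32.805)
1/(8529 + P) = 1/(8529 + (-3 + √1282)) = 1/(8526 + √1282)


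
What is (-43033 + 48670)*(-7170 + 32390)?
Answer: 142165140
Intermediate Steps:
(-43033 + 48670)*(-7170 + 32390) = 5637*25220 = 142165140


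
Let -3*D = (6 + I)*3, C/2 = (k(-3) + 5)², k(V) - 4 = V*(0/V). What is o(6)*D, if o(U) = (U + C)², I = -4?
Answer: -56448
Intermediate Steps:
k(V) = 4 (k(V) = 4 + V*(0/V) = 4 + V*0 = 4 + 0 = 4)
C = 162 (C = 2*(4 + 5)² = 2*9² = 2*81 = 162)
o(U) = (162 + U)² (o(U) = (U + 162)² = (162 + U)²)
D = -2 (D = -(6 - 4)*3/3 = -2*3/3 = -⅓*6 = -2)
o(6)*D = (162 + 6)²*(-2) = 168²*(-2) = 28224*(-2) = -56448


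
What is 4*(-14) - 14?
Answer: -70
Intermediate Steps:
4*(-14) - 14 = -56 - 14 = -70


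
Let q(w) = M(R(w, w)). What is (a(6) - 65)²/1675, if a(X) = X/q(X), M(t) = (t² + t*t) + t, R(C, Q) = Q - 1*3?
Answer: 205209/82075 ≈ 2.5003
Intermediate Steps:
R(C, Q) = -3 + Q (R(C, Q) = Q - 3 = -3 + Q)
M(t) = t + 2*t² (M(t) = (t² + t²) + t = 2*t² + t = t + 2*t²)
q(w) = (-5 + 2*w)*(-3 + w) (q(w) = (-3 + w)*(1 + 2*(-3 + w)) = (-3 + w)*(1 + (-6 + 2*w)) = (-3 + w)*(-5 + 2*w) = (-5 + 2*w)*(-3 + w))
a(X) = X/((-5 + 2*X)*(-3 + X)) (a(X) = X/(((-5 + 2*X)*(-3 + X))) = X*(1/((-5 + 2*X)*(-3 + X))) = X/((-5 + 2*X)*(-3 + X)))
(a(6) - 65)²/1675 = (6/((-5 + 2*6)*(-3 + 6)) - 65)²/1675 = (6/((-5 + 12)*3) - 65)²*(1/1675) = (6*(⅓)/7 - 65)²*(1/1675) = (6*(⅐)*(⅓) - 65)²*(1/1675) = (2/7 - 65)²*(1/1675) = (-453/7)²*(1/1675) = (205209/49)*(1/1675) = 205209/82075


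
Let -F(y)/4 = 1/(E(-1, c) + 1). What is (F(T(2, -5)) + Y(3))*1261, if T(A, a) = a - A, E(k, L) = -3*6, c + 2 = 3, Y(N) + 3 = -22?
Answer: -530881/17 ≈ -31228.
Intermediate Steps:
Y(N) = -25 (Y(N) = -3 - 22 = -25)
c = 1 (c = -2 + 3 = 1)
E(k, L) = -18
F(y) = 4/17 (F(y) = -4/(-18 + 1) = -4/(-17) = -4*(-1/17) = 4/17)
(F(T(2, -5)) + Y(3))*1261 = (4/17 - 25)*1261 = -421/17*1261 = -530881/17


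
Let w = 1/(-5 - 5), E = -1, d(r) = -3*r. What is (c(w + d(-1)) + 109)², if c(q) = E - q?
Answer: 1104601/100 ≈ 11046.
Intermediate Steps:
w = -⅒ (w = 1/(-10) = -⅒ ≈ -0.10000)
c(q) = -1 - q
(c(w + d(-1)) + 109)² = ((-1 - (-⅒ - 3*(-1))) + 109)² = ((-1 - (-⅒ + 3)) + 109)² = ((-1 - 1*29/10) + 109)² = ((-1 - 29/10) + 109)² = (-39/10 + 109)² = (1051/10)² = 1104601/100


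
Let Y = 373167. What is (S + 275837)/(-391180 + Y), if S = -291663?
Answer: 15826/18013 ≈ 0.87859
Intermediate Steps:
(S + 275837)/(-391180 + Y) = (-291663 + 275837)/(-391180 + 373167) = -15826/(-18013) = -15826*(-1/18013) = 15826/18013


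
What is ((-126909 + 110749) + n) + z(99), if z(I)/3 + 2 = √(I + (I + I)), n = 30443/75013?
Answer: -1212629715/75013 + 9*√33 ≈ -16114.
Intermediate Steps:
n = 30443/75013 (n = 30443*(1/75013) = 30443/75013 ≈ 0.40584)
z(I) = -6 + 3*√3*√I (z(I) = -6 + 3*√(I + (I + I)) = -6 + 3*√(I + 2*I) = -6 + 3*√(3*I) = -6 + 3*(√3*√I) = -6 + 3*√3*√I)
((-126909 + 110749) + n) + z(99) = ((-126909 + 110749) + 30443/75013) + (-6 + 3*√3*√99) = (-16160 + 30443/75013) + (-6 + 3*√3*(3*√11)) = -1212179637/75013 + (-6 + 9*√33) = -1212629715/75013 + 9*√33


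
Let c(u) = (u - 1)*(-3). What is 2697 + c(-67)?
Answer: 2901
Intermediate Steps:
c(u) = 3 - 3*u (c(u) = (-1 + u)*(-3) = 3 - 3*u)
2697 + c(-67) = 2697 + (3 - 3*(-67)) = 2697 + (3 + 201) = 2697 + 204 = 2901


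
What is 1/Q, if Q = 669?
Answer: 1/669 ≈ 0.0014948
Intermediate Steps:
1/Q = 1/669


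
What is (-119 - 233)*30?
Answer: -10560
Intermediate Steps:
(-119 - 233)*30 = -352*30 = -10560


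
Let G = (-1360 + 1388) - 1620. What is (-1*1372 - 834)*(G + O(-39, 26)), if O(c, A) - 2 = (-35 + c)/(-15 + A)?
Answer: 38746184/11 ≈ 3.5224e+6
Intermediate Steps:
G = -1592 (G = 28 - 1620 = -1592)
O(c, A) = 2 + (-35 + c)/(-15 + A)
(-1*1372 - 834)*(G + O(-39, 26)) = (-1*1372 - 834)*(-1592 + (-65 - 39 + 2*26)/(-15 + 26)) = (-1372 - 834)*(-1592 + (-65 - 39 + 52)/11) = -2206*(-1592 + (1/11)*(-52)) = -2206*(-1592 - 52/11) = -2206*(-17564/11) = 38746184/11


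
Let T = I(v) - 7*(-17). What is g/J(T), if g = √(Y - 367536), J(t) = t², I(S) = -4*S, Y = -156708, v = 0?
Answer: 158*I*√21/14161 ≈ 0.05113*I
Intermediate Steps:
T = 119 (T = -4*0 - 7*(-17) = 0 - 1*(-119) = 0 + 119 = 119)
g = 158*I*√21 (g = √(-156708 - 367536) = √(-524244) = 158*I*√21 ≈ 724.05*I)
g/J(T) = (158*I*√21)/(119²) = (158*I*√21)/14161 = (158*I*√21)*(1/14161) = 158*I*√21/14161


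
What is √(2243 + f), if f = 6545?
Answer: 26*√13 ≈ 93.744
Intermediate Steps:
√(2243 + f) = √(2243 + 6545) = √8788 = 26*√13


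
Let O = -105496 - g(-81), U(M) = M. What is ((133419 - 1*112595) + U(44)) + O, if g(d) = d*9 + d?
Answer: -83818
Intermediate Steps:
g(d) = 10*d (g(d) = 9*d + d = 10*d)
O = -104686 (O = -105496 - 10*(-81) = -105496 - 1*(-810) = -105496 + 810 = -104686)
((133419 - 1*112595) + U(44)) + O = ((133419 - 1*112595) + 44) - 104686 = ((133419 - 112595) + 44) - 104686 = (20824 + 44) - 104686 = 20868 - 104686 = -83818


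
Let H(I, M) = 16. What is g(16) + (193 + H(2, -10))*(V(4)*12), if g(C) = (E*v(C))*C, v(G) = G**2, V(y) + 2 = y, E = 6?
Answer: 29592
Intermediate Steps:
V(y) = -2 + y
g(C) = 6*C**3 (g(C) = (6*C**2)*C = 6*C**3)
g(16) + (193 + H(2, -10))*(V(4)*12) = 6*16**3 + (193 + 16)*((-2 + 4)*12) = 6*4096 + 209*(2*12) = 24576 + 209*24 = 24576 + 5016 = 29592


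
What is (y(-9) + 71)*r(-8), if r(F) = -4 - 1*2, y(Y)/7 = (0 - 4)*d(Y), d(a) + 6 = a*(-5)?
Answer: 6126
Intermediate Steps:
d(a) = -6 - 5*a (d(a) = -6 + a*(-5) = -6 - 5*a)
y(Y) = 168 + 140*Y (y(Y) = 7*((0 - 4)*(-6 - 5*Y)) = 7*(-4*(-6 - 5*Y)) = 7*(24 + 20*Y) = 168 + 140*Y)
r(F) = -6 (r(F) = -4 - 2 = -6)
(y(-9) + 71)*r(-8) = ((168 + 140*(-9)) + 71)*(-6) = ((168 - 1260) + 71)*(-6) = (-1092 + 71)*(-6) = -1021*(-6) = 6126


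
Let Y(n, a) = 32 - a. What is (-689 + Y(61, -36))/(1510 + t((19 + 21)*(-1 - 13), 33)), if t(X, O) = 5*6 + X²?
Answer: -621/315140 ≈ -0.0019706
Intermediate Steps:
t(X, O) = 30 + X²
(-689 + Y(61, -36))/(1510 + t((19 + 21)*(-1 - 13), 33)) = (-689 + (32 - 1*(-36)))/(1510 + (30 + ((19 + 21)*(-1 - 13))²)) = (-689 + (32 + 36))/(1510 + (30 + (40*(-14))²)) = (-689 + 68)/(1510 + (30 + (-560)²)) = -621/(1510 + (30 + 313600)) = -621/(1510 + 313630) = -621/315140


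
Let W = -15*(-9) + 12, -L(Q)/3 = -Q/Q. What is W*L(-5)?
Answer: 441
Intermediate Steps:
L(Q) = 3 (L(Q) = -(-3)*Q/Q = -(-3) = -3*(-1) = 3)
W = 147 (W = 135 + 12 = 147)
W*L(-5) = 147*3 = 441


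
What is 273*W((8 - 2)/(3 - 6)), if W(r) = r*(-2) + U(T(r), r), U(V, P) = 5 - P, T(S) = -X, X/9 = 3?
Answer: 3003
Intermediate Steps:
X = 27 (X = 9*3 = 27)
T(S) = -27 (T(S) = -1*27 = -27)
W(r) = 5 - 3*r (W(r) = r*(-2) + (5 - r) = -2*r + (5 - r) = 5 - 3*r)
273*W((8 - 2)/(3 - 6)) = 273*(5 - 3*(8 - 2)/(3 - 6)) = 273*(5 - 18/(-3)) = 273*(5 - 18*(-1)/3) = 273*(5 - 3*(-2)) = 273*(5 + 6) = 273*11 = 3003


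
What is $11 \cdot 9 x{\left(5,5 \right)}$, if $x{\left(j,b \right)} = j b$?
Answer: $2475$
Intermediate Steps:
$x{\left(j,b \right)} = b j$
$11 \cdot 9 x{\left(5,5 \right)} = 11 \cdot 9 \cdot 5 \cdot 5 = 99 \cdot 25 = 2475$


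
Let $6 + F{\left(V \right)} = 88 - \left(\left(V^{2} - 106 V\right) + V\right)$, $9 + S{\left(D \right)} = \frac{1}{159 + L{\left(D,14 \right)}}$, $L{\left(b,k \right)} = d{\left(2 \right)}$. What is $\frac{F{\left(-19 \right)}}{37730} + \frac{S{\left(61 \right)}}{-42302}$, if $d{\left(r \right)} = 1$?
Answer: $- \frac{1533686621}{25536871360} \approx -0.060058$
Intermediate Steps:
$L{\left(b,k \right)} = 1$
$S{\left(D \right)} = - \frac{1439}{160}$ ($S{\left(D \right)} = -9 + \frac{1}{159 + 1} = -9 + \frac{1}{160} = - \frac{1439}{160}$)
$F{\left(V \right)} = 82 - V^{2} + 105 V$ ($F{\left(V \right)} = -6 - \left(-88 + V^{2} - 105 V\right) = -6 + \left(88 - V^{2} + 105 V\right) = 82 - V^{2} + 105 V$)
$\frac{F{\left(-19 \right)}}{37730} + \frac{S{\left(61 \right)}}{-42302} = \frac{82 - \left(-19\right)^{2} + 105 \left(-19\right)}{37730} - \frac{1439}{160 \left(-42302\right)} = \left(82 - 361 - 1995\right) \frac{1}{37730} - - \frac{1439}{6768320} = \left(82 - 361 - 1995\right) \frac{1}{37730} + \frac{1439}{6768320} = \left(-2274\right) \frac{1}{37730} + \frac{1439}{6768320} = - \frac{1137}{18865} + \frac{1439}{6768320} = - \frac{1533686621}{25536871360}$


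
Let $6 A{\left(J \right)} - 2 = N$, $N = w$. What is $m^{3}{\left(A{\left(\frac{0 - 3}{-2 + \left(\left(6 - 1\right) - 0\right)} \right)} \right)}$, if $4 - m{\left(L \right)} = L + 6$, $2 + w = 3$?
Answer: $- \frac{125}{8} \approx -15.625$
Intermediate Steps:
$w = 1$ ($w = -2 + 3 = 1$)
$N = 1$
$A{\left(J \right)} = \frac{1}{2}$ ($A{\left(J \right)} = \frac{1}{3} + \frac{1}{6} \cdot 1 = \frac{1}{3} + \frac{1}{6} = \frac{1}{2}$)
$m{\left(L \right)} = -2 - L$ ($m{\left(L \right)} = 4 - \left(L + 6\right) = 4 - \left(6 + L\right) = -2 - L$)
$m^{3}{\left(A{\left(\frac{0 - 3}{-2 + \left(\left(6 - 1\right) - 0\right)} \right)} \right)} = \left(-2 - \frac{1}{2}\right)^{3} = \left(- \frac{5}{2}\right)^{3} = - \frac{125}{8}$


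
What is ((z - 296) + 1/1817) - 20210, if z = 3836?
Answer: -30289389/1817 ≈ -16670.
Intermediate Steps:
((z - 296) + 1/1817) - 20210 = ((3836 - 296) + 1/1817) - 20210 = (3540 + 1/1817) - 20210 = 6432181/1817 - 20210 = -30289389/1817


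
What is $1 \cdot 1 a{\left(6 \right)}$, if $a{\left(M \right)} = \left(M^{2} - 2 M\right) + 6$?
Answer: $30$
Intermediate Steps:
$a{\left(M \right)} = 6 + M^{2} - 2 M$
$1 \cdot 1 a{\left(6 \right)} = 1 \cdot 1 \left(6 + 6^{2} - 12\right) = 1 \cdot 1 \left(6 + 36 - 12\right) = 1 \cdot 1 \cdot 30 = 1 \cdot 30 = 30$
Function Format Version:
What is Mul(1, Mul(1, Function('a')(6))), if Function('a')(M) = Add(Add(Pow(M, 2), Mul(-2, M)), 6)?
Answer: 30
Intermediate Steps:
Function('a')(M) = Add(6, Pow(M, 2), Mul(-2, M))
Mul(1, Mul(1, Function('a')(6))) = Mul(1, Mul(1, Add(6, Pow(6, 2), Mul(-2, 6)))) = Mul(1, Mul(1, Add(6, 36, -12))) = Mul(1, Mul(1, 30)) = Mul(1, 30) = 30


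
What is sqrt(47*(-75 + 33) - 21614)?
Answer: 2*I*sqrt(5897) ≈ 153.58*I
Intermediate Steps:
sqrt(47*(-75 + 33) - 21614) = sqrt(47*(-42) - 21614) = sqrt(-1974 - 21614) = sqrt(-23588) = 2*I*sqrt(5897)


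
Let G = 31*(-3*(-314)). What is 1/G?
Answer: 1/29202 ≈ 3.4244e-5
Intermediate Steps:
G = 29202 (G = 31*942 = 29202)
1/G = 1/29202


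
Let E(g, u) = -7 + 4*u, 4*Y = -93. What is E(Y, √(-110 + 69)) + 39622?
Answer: 39615 + 4*I*√41 ≈ 39615.0 + 25.612*I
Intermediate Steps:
Y = -93/4 (Y = (¼)*(-93) = -93/4 ≈ -23.250)
E(Y, √(-110 + 69)) + 39622 = (-7 + 4*√(-110 + 69)) + 39622 = (-7 + 4*√(-41)) + 39622 = (-7 + 4*(I*√41)) + 39622 = (-7 + 4*I*√41) + 39622 = 39615 + 4*I*√41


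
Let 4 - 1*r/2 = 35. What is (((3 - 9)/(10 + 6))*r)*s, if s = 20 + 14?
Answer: 1581/2 ≈ 790.50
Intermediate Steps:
s = 34
r = -62 (r = 8 - 2*35 = 8 - 70 = -62)
(((3 - 9)/(10 + 6))*r)*s = (((3 - 9)/(10 + 6))*(-62))*34 = (-6/16*(-62))*34 = (-6*1/16*(-62))*34 = -3/8*(-62)*34 = (93/4)*34 = 1581/2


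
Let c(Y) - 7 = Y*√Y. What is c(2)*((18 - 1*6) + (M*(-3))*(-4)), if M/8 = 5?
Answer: 3444 + 984*√2 ≈ 4835.6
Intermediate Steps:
M = 40 (M = 8*5 = 40)
c(Y) = 7 + Y^(3/2) (c(Y) = 7 + Y*√Y = 7 + Y^(3/2))
c(2)*((18 - 1*6) + (M*(-3))*(-4)) = (7 + 2^(3/2))*((18 - 1*6) + (40*(-3))*(-4)) = (7 + 2*√2)*((18 - 6) - 120*(-4)) = (7 + 2*√2)*(12 + 480) = (7 + 2*√2)*492 = 3444 + 984*√2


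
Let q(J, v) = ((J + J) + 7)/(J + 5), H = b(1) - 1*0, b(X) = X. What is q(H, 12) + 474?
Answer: 951/2 ≈ 475.50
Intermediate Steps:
H = 1 (H = 1 - 1*0 = 1 + 0 = 1)
q(J, v) = (7 + 2*J)/(5 + J) (q(J, v) = (2*J + 7)/(5 + J) = (7 + 2*J)/(5 + J))
q(H, 12) + 474 = (7 + 2*1)/(5 + 1) + 474 = (7 + 2)/6 + 474 = (1/6)*9 + 474 = 3/2 + 474 = 951/2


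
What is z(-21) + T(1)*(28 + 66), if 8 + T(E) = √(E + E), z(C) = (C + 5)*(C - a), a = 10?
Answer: -256 + 94*√2 ≈ -123.06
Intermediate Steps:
z(C) = (-10 + C)*(5 + C) (z(C) = (C + 5)*(C - 1*10) = (5 + C)*(C - 10) = (5 + C)*(-10 + C) = (-10 + C)*(5 + C))
T(E) = -8 + √2*√E (T(E) = -8 + √(E + E) = -8 + √(2*E) = -8 + √2*√E)
z(-21) + T(1)*(28 + 66) = (-50 + (-21)² - 5*(-21)) + (-8 + √2*√1)*(28 + 66) = (-50 + 441 + 105) + (-8 + √2*1)*94 = 496 + (-8 + √2)*94 = 496 + (-752 + 94*√2) = -256 + 94*√2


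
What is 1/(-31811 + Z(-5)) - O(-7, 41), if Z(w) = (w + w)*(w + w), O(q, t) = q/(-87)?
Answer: -222064/2758857 ≈ -0.080491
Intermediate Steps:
O(q, t) = -q/87 (O(q, t) = q*(-1/87) = -q/87)
Z(w) = 4*w² (Z(w) = (2*w)*(2*w) = 4*w²)
1/(-31811 + Z(-5)) - O(-7, 41) = 1/(-31811 + 4*(-5)²) - (-1)*(-7)/87 = 1/(-31811 + 4*25) - 1*7/87 = 1/(-31811 + 100) - 7/87 = 1/(-31711) - 7/87 = -1/31711 - 7/87 = -222064/2758857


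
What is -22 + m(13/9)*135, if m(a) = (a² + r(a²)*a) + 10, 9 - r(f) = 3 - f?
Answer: 86036/27 ≈ 3186.5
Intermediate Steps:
r(f) = 6 + f (r(f) = 9 - (3 - f) = 9 + (-3 + f) = 6 + f)
m(a) = 10 + a² + a*(6 + a²) (m(a) = (a² + (6 + a²)*a) + 10 = (a² + a*(6 + a²)) + 10 = 10 + a² + a*(6 + a²))
-22 + m(13/9)*135 = -22 + (10 + (13/9)² + (13/9)*(6 + (13/9)²))*135 = -22 + (10 + (13*(⅑))² + (13*(⅑))*(6 + (13*(⅑))²))*135 = -22 + (10 + (13/9)² + 13*(6 + (13/9)²)/9)*135 = -22 + (10 + 169/81 + 13*(6 + 169/81)/9)*135 = -22 + (10 + 169/81 + (13/9)*(655/81))*135 = -22 + (10 + 169/81 + 8515/729)*135 = -22 + (17326/729)*135 = -22 + 86630/27 = 86036/27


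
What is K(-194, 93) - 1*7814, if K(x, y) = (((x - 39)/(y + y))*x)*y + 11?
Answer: 14798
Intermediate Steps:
K(x, y) = 11 + x*(-39 + x)/2 (K(x, y) = (((-39 + x)/((2*y)))*x)*y + 11 = (((-39 + x)*(1/(2*y)))*x)*y + 11 = (((-39 + x)/(2*y))*x)*y + 11 = (x*(-39 + x)/(2*y))*y + 11 = x*(-39 + x)/2 + 11 = 11 + x*(-39 + x)/2)
K(-194, 93) - 1*7814 = (11 + (½)*(-194)² - 39/2*(-194)) - 1*7814 = (11 + (½)*37636 + 3783) - 7814 = (11 + 18818 + 3783) - 7814 = 22612 - 7814 = 14798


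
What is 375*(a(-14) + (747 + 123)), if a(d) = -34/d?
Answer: 2290125/7 ≈ 3.2716e+5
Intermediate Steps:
375*(a(-14) + (747 + 123)) = 375*(-34/(-14) + (747 + 123)) = 375*(-34*(-1/14) + 870) = 375*(17/7 + 870) = 375*(6107/7) = 2290125/7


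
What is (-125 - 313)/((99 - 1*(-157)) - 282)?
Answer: 219/13 ≈ 16.846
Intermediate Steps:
(-125 - 313)/((99 - 1*(-157)) - 282) = -438/((99 + 157) - 282) = -438/(256 - 282) = -438/(-26) = -438*(-1/26) = 219/13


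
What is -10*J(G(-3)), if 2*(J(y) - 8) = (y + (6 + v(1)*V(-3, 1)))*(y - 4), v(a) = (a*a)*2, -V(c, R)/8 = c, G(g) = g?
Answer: 1705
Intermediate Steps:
V(c, R) = -8*c
v(a) = 2*a² (v(a) = a²*2 = 2*a²)
J(y) = 8 + (-4 + y)*(54 + y)/2 (J(y) = 8 + ((y + (6 + (2*1²)*(-8*(-3))))*(y - 4))/2 = 8 + ((y + (6 + (2*1)*24))*(-4 + y))/2 = 8 + ((y + (6 + 2*24))*(-4 + y))/2 = 8 + ((y + (6 + 48))*(-4 + y))/2 = 8 + ((y + 54)*(-4 + y))/2 = 8 + ((54 + y)*(-4 + y))/2 = 8 + ((-4 + y)*(54 + y))/2 = 8 + (-4 + y)*(54 + y)/2)
-10*J(G(-3)) = -10*(-100 + (½)*(-3)² + 25*(-3)) = -10*(-100 + (½)*9 - 75) = -10*(-100 + 9/2 - 75) = -10*(-341/2) = 1705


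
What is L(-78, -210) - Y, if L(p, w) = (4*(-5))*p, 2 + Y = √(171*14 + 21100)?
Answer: 1562 - √23494 ≈ 1408.7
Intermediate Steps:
Y = -2 + √23494 (Y = -2 + √(171*14 + 21100) = -2 + √(2394 + 21100) = -2 + √23494 ≈ 151.28)
L(p, w) = -20*p
L(-78, -210) - Y = -20*(-78) - (-2 + √23494) = 1560 + (2 - √23494) = 1562 - √23494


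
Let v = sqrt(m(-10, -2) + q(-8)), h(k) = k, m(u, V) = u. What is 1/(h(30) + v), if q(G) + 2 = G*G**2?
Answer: 15/712 - I*sqrt(131)/712 ≈ 0.021067 - 0.016075*I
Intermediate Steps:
q(G) = -2 + G**3 (q(G) = -2 + G*G**2 = -2 + G**3)
v = 2*I*sqrt(131) (v = sqrt(-10 + (-2 + (-8)**3)) = sqrt(-10 + (-2 - 512)) = sqrt(-10 - 514) = sqrt(-524) = 2*I*sqrt(131) ≈ 22.891*I)
1/(h(30) + v) = 1/(30 + 2*I*sqrt(131))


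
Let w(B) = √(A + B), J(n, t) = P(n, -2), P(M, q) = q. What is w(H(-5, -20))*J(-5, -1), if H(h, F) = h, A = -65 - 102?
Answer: -4*I*√43 ≈ -26.23*I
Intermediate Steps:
A = -167
J(n, t) = -2
w(B) = √(-167 + B)
w(H(-5, -20))*J(-5, -1) = √(-167 - 5)*(-2) = √(-172)*(-2) = (2*I*√43)*(-2) = -4*I*√43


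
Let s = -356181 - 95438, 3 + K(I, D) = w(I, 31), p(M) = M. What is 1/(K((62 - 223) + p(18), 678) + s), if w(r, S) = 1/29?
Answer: -29/13097037 ≈ -2.2142e-6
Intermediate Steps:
w(r, S) = 1/29
K(I, D) = -86/29 (K(I, D) = -3 + 1/29 = -86/29)
s = -451619
1/(K((62 - 223) + p(18), 678) + s) = 1/(-86/29 - 451619) = 1/(-13097037/29) = -29/13097037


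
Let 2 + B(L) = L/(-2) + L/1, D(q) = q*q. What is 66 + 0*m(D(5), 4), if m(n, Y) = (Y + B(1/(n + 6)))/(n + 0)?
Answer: 66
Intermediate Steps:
D(q) = q²
B(L) = -2 + L/2 (B(L) = -2 + (L/(-2) + L/1) = -2 + (L*(-½) + L*1) = -2 + (-L/2 + L) = -2 + L/2)
m(n, Y) = (-2 + Y + 1/(2*(6 + n)))/n (m(n, Y) = (Y + (-2 + 1/(2*(n + 6))))/(n + 0) = (Y + (-2 + 1/(2*(6 + n))))/n = (-2 + Y + 1/(2*(6 + n)))/n)
66 + 0*m(D(5), 4) = 66 + 0*((½ + (-2 + 4)*(6 + 5²))/((5²)*(6 + 5²))) = 66 + 0*((½ + 2*(6 + 25))/(25*(6 + 25))) = 66 + 0*((1/25)*(½ + 2*31)/31) = 66 + 0*((1/25)*(1/31)*(½ + 62)) = 66 + 0*((1/25)*(1/31)*(125/2)) = 66 + 0*(5/62) = 66 + 0 = 66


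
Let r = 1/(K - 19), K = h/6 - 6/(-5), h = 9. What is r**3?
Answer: -1000/4330747 ≈ -0.00023091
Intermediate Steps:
K = 27/10 (K = 9/6 - 6/(-5) = 9*(1/6) - 6*(-1/5) = 3/2 + 6/5 = 27/10 ≈ 2.7000)
r = -10/163 (r = 1/(27/10 - 19) = 1/(-163/10) = -10/163 ≈ -0.061350)
r**3 = (-10/163)**3 = -1000/4330747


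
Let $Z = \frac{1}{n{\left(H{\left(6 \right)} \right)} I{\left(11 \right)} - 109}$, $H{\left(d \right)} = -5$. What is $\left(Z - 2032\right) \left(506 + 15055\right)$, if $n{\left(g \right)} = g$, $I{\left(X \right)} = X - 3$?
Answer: $- \frac{4711388409}{149} \approx -3.162 \cdot 10^{7}$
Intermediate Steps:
$I{\left(X \right)} = -3 + X$
$Z = - \frac{1}{149}$ ($Z = \frac{1}{- 5 \left(-3 + 11\right) - 109} = \frac{1}{\left(-5\right) 8 - 109} = \frac{1}{-40 - 109} = \frac{1}{-149} = - \frac{1}{149} \approx -0.0067114$)
$\left(Z - 2032\right) \left(506 + 15055\right) = \left(- \frac{1}{149} - 2032\right) \left(506 + 15055\right) = \left(- \frac{302769}{149}\right) 15561 = - \frac{4711388409}{149}$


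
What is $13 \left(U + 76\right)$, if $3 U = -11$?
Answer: $\frac{2821}{3} \approx 940.33$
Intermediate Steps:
$U = - \frac{11}{3}$ ($U = \frac{1}{3} \left(-11\right) = - \frac{11}{3} \approx -3.6667$)
$13 \left(U + 76\right) = 13 \left(- \frac{11}{3} + 76\right) = 13 \cdot \frac{217}{3} = \frac{2821}{3}$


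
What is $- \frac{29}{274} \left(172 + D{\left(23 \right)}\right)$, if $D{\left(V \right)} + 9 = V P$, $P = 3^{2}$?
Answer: $- \frac{5365}{137} \approx -39.161$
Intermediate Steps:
$P = 9$
$D{\left(V \right)} = -9 + 9 V$ ($D{\left(V \right)} = -9 + V 9 = -9 + 9 V$)
$- \frac{29}{274} \left(172 + D{\left(23 \right)}\right) = - \frac{29}{274} \left(172 + \left(-9 + 9 \cdot 23\right)\right) = \left(-29\right) \frac{1}{274} \left(172 + \left(-9 + 207\right)\right) = - \frac{29 \left(172 + 198\right)}{274} = \left(- \frac{29}{274}\right) 370 = - \frac{5365}{137}$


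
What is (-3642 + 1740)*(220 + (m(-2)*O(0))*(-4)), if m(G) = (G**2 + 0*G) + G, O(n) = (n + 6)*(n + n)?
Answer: -418440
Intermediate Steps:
O(n) = 2*n*(6 + n) (O(n) = (6 + n)*(2*n) = 2*n*(6 + n))
m(G) = G + G**2 (m(G) = (G**2 + 0) + G = G**2 + G = G + G**2)
(-3642 + 1740)*(220 + (m(-2)*O(0))*(-4)) = (-3642 + 1740)*(220 + ((-2*(1 - 2))*(2*0*(6 + 0)))*(-4)) = -1902*(220 + ((-2*(-1))*(2*0*6))*(-4)) = -1902*(220 + (2*0)*(-4)) = -1902*(220 + 0*(-4)) = -1902*(220 + 0) = -1902*220 = -418440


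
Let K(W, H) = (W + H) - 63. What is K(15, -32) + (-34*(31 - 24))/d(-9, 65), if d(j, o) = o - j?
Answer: -3079/37 ≈ -83.216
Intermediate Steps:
K(W, H) = -63 + H + W (K(W, H) = (H + W) - 63 = -63 + H + W)
K(15, -32) + (-34*(31 - 24))/d(-9, 65) = (-63 - 32 + 15) + (-34*(31 - 24))/(65 - 1*(-9)) = -80 + (-34*7)/(65 + 9) = -80 - 238/74 = -80 - 238*1/74 = -80 - 119/37 = -3079/37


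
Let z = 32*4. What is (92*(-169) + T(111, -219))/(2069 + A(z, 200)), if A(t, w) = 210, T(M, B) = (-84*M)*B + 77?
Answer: 2026485/2279 ≈ 889.20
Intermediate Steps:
z = 128
T(M, B) = 77 - 84*B*M (T(M, B) = -84*B*M + 77 = 77 - 84*B*M)
(92*(-169) + T(111, -219))/(2069 + A(z, 200)) = (92*(-169) + (77 - 84*(-219)*111))/(2069 + 210) = (-15548 + (77 + 2041956))/2279 = (-15548 + 2042033)*(1/2279) = 2026485*(1/2279) = 2026485/2279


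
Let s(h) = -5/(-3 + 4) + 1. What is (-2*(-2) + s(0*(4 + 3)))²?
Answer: 0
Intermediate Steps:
s(h) = -4 (s(h) = -5/1 + 1 = -5*1 + 1 = -5 + 1 = -4)
(-2*(-2) + s(0*(4 + 3)))² = (-2*(-2) - 4)² = (4 - 4)² = 0² = 0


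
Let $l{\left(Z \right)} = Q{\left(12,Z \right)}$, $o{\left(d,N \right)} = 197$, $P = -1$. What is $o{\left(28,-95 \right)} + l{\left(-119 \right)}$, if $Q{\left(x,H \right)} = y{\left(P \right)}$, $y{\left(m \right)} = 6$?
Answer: $203$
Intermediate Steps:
$Q{\left(x,H \right)} = 6$
$l{\left(Z \right)} = 6$
$o{\left(28,-95 \right)} + l{\left(-119 \right)} = 197 + 6 = 203$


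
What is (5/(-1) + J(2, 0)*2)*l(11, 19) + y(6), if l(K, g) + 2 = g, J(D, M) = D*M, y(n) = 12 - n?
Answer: -79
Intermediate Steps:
l(K, g) = -2 + g
(5/(-1) + J(2, 0)*2)*l(11, 19) + y(6) = (5/(-1) + (2*0)*2)*(-2 + 19) + (12 - 1*6) = (5*(-1) + 0*2)*17 + (12 - 6) = (-5 + 0)*17 + 6 = -5*17 + 6 = -85 + 6 = -79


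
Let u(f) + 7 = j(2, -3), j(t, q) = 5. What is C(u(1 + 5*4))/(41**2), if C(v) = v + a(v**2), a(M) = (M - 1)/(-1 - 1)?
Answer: -7/3362 ≈ -0.0020821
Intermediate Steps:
u(f) = -2 (u(f) = -7 + 5 = -2)
a(M) = 1/2 - M/2 (a(M) = (-1 + M)/(-2) = (-1 + M)*(-1/2) = 1/2 - M/2)
C(v) = 1/2 + v - v**2/2 (C(v) = v + (1/2 - v**2/2) = 1/2 + v - v**2/2)
C(u(1 + 5*4))/(41**2) = (1/2 - 2 - 1/2*(-2)**2)/(41**2) = (1/2 - 2 - 1/2*4)/1681 = (1/2 - 2 - 2)*(1/1681) = -7/2*1/1681 = -7/3362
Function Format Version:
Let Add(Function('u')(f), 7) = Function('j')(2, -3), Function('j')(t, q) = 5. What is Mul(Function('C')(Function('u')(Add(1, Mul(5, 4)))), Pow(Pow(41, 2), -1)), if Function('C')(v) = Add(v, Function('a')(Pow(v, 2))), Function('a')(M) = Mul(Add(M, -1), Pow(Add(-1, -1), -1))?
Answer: Rational(-7, 3362) ≈ -0.0020821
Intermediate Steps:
Function('u')(f) = -2 (Function('u')(f) = Add(-7, 5) = -2)
Function('a')(M) = Add(Rational(1, 2), Mul(Rational(-1, 2), M)) (Function('a')(M) = Mul(Add(-1, M), Pow(-2, -1)) = Mul(Add(-1, M), Rational(-1, 2)) = Add(Rational(1, 2), Mul(Rational(-1, 2), M)))
Function('C')(v) = Add(Rational(1, 2), v, Mul(Rational(-1, 2), Pow(v, 2))) (Function('C')(v) = Add(v, Add(Rational(1, 2), Mul(Rational(-1, 2), Pow(v, 2)))) = Add(Rational(1, 2), v, Mul(Rational(-1, 2), Pow(v, 2))))
Mul(Function('C')(Function('u')(Add(1, Mul(5, 4)))), Pow(Pow(41, 2), -1)) = Mul(Add(Rational(1, 2), -2, Mul(Rational(-1, 2), Pow(-2, 2))), Pow(Pow(41, 2), -1)) = Mul(Add(Rational(1, 2), -2, Mul(Rational(-1, 2), 4)), Pow(1681, -1)) = Mul(Add(Rational(1, 2), -2, -2), Rational(1, 1681)) = Mul(Rational(-7, 2), Rational(1, 1681)) = Rational(-7, 3362)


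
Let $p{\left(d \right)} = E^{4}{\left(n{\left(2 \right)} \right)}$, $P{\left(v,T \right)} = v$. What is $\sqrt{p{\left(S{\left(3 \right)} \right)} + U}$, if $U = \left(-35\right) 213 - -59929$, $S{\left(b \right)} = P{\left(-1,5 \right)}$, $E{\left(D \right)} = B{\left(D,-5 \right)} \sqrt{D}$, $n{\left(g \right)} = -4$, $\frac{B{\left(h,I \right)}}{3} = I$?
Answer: $\sqrt{862474} \approx 928.69$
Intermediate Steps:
$B{\left(h,I \right)} = 3 I$
$E{\left(D \right)} = - 15 \sqrt{D}$ ($E{\left(D \right)} = 3 \left(-5\right) \sqrt{D} = - 15 \sqrt{D}$)
$S{\left(b \right)} = -1$
$p{\left(d \right)} = 810000$ ($p{\left(d \right)} = \left(- 15 \sqrt{-4}\right)^{4} = \left(- 15 \cdot 2 i\right)^{4} = \left(- 30 i\right)^{4} = 810000$)
$U = 52474$ ($U = -7455 + 59929 = 52474$)
$\sqrt{p{\left(S{\left(3 \right)} \right)} + U} = \sqrt{810000 + 52474} = \sqrt{862474}$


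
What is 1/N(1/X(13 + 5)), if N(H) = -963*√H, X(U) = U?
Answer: -√2/321 ≈ -0.0044056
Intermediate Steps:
1/N(1/X(13 + 5)) = 1/(-963/√(13 + 5)) = 1/(-963*√2/6) = 1/(-321*√2/2) = -√2/321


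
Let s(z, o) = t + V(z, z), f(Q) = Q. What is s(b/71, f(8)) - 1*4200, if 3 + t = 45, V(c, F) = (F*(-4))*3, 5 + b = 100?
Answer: -296358/71 ≈ -4174.1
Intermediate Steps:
b = 95 (b = -5 + 100 = 95)
V(c, F) = -12*F (V(c, F) = -4*F*3 = -12*F)
t = 42 (t = -3 + 45 = 42)
s(z, o) = 42 - 12*z
s(b/71, f(8)) - 1*4200 = (42 - 1140/71) - 1*4200 = (42 - 1140/71) - 4200 = 1842/71 - 4200 = -296358/71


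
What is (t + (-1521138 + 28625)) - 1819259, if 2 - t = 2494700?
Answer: -5806470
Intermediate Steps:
t = -2494698 (t = 2 - 1*2494700 = 2 - 2494700 = -2494698)
(t + (-1521138 + 28625)) - 1819259 = (-2494698 + (-1521138 + 28625)) - 1819259 = (-2494698 - 1492513) - 1819259 = -3987211 - 1819259 = -5806470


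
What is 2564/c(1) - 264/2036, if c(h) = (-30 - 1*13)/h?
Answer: -1307914/21887 ≈ -59.758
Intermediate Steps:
c(h) = -43/h (c(h) = (-30 - 13)/h = -43/h)
2564/c(1) - 264/2036 = 2564/((-43/1)) - 264/2036 = 2564/((-43*1)) - 264*1/2036 = 2564/(-43) - 66/509 = 2564*(-1/43) - 66/509 = -2564/43 - 66/509 = -1307914/21887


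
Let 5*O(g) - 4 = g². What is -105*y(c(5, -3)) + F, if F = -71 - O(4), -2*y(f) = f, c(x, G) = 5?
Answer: 375/2 ≈ 187.50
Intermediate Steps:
O(g) = ⅘ + g²/5
y(f) = -f/2
F = -75 (F = -71 - (⅘ + (⅕)*4²) = -71 - (⅘ + (⅕)*16) = -71 - (⅘ + 16/5) = -71 - 1*4 = -71 - 4 = -75)
-105*y(c(5, -3)) + F = -(-105)*5/2 - 75 = -105*(-5/2) - 75 = 525/2 - 75 = 375/2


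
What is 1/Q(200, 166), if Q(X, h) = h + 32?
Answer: 1/198 ≈ 0.0050505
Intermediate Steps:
Q(X, h) = 32 + h
1/Q(200, 166) = 1/(32 + 166) = 1/198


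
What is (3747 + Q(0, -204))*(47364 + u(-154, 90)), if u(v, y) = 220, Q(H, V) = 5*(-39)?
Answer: 169018368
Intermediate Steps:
Q(H, V) = -195
(3747 + Q(0, -204))*(47364 + u(-154, 90)) = (3747 - 195)*(47364 + 220) = 3552*47584 = 169018368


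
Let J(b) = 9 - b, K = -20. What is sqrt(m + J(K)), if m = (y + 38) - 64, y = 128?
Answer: sqrt(131) ≈ 11.446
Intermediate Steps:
m = 102 (m = (128 + 38) - 64 = 166 - 64 = 102)
sqrt(m + J(K)) = sqrt(102 + (9 - 1*(-20))) = sqrt(102 + (9 + 20)) = sqrt(102 + 29) = sqrt(131)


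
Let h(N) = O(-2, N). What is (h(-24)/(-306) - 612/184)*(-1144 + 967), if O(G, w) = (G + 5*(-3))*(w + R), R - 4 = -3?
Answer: 56227/69 ≈ 814.88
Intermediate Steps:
R = 1 (R = 4 - 3 = 1)
O(G, w) = (1 + w)*(-15 + G) (O(G, w) = (G + 5*(-3))*(w + 1) = (G - 15)*(1 + w) = (-15 + G)*(1 + w) = (1 + w)*(-15 + G))
h(N) = -17 - 17*N (h(N) = -15 - 2 - 15*N - 2*N = -17 - 17*N)
(h(-24)/(-306) - 612/184)*(-1144 + 967) = ((-17 - 17*(-24))/(-306) - 612/184)*(-1144 + 967) = ((-17 + 408)*(-1/306) - 612*1/184)*(-177) = (391*(-1/306) - 153/46)*(-177) = (-23/18 - 153/46)*(-177) = -953/207*(-177) = 56227/69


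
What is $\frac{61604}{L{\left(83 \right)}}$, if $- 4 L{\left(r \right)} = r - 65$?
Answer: $- \frac{123208}{9} \approx -13690.0$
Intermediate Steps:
$L{\left(r \right)} = \frac{65}{4} - \frac{r}{4}$ ($L{\left(r \right)} = - \frac{r - 65}{4} = - \frac{-65 + r}{4} = \frac{65}{4} - \frac{r}{4}$)
$\frac{61604}{L{\left(83 \right)}} = \frac{61604}{\frac{65}{4} - \frac{83}{4}} = \frac{61604}{- \frac{9}{2}} = 61604 \left(- \frac{2}{9}\right) = - \frac{123208}{9}$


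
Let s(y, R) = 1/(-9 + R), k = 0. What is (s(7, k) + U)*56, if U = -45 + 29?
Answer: -8120/9 ≈ -902.22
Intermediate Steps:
U = -16
(s(7, k) + U)*56 = (1/(-9 + 0) - 16)*56 = (1/(-9) - 16)*56 = (-⅑ - 16)*56 = -145/9*56 = -8120/9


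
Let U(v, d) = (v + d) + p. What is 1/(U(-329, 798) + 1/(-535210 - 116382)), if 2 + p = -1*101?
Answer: 651592/238482671 ≈ 0.0027322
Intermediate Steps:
p = -103 (p = -2 - 1*101 = -2 - 101 = -103)
U(v, d) = -103 + d + v (U(v, d) = (v + d) - 103 = (d + v) - 103 = -103 + d + v)
1/(U(-329, 798) + 1/(-535210 - 116382)) = 1/((-103 + 798 - 329) + 1/(-535210 - 116382)) = 1/(366 + 1/(-651592)) = 1/(366 - 1/651592) = 1/(238482671/651592) = 651592/238482671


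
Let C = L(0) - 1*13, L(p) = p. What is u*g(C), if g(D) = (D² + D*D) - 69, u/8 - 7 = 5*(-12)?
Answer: -114056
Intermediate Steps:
u = -424 (u = 56 + 8*(5*(-12)) = 56 + 8*(-60) = 56 - 480 = -424)
C = -13 (C = 0 - 1*13 = 0 - 13 = -13)
g(D) = -69 + 2*D² (g(D) = (D² + D²) - 69 = 2*D² - 69 = -69 + 2*D²)
u*g(C) = -424*(-69 + 2*(-13)²) = -424*(-69 + 2*169) = -424*(-69 + 338) = -424*269 = -114056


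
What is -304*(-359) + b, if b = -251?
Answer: 108885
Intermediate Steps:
-304*(-359) + b = -304*(-359) - 251 = 109136 - 251 = 108885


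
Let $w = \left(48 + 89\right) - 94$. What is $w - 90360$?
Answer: $-90317$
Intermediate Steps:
$w = 43$ ($w = 137 - 94 = 43$)
$w - 90360 = 43 - 90360 = -90317$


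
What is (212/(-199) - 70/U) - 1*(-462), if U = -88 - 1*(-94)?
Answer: 268213/597 ≈ 449.27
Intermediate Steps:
U = 6 (U = -88 + 94 = 6)
(212/(-199) - 70/U) - 1*(-462) = (212/(-199) - 70/6) - 1*(-462) = (212*(-1/199) - 70*⅙) + 462 = (-212/199 - 35/3) + 462 = -7601/597 + 462 = 268213/597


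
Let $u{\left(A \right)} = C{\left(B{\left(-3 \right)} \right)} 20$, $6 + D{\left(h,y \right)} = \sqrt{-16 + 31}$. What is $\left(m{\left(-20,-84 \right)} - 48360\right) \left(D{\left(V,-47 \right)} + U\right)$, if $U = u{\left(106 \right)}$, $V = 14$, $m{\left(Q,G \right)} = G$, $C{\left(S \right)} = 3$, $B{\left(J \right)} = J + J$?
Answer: $-2615976 - 48444 \sqrt{15} \approx -2.8036 \cdot 10^{6}$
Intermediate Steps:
$B{\left(J \right)} = 2 J$
$D{\left(h,y \right)} = -6 + \sqrt{15}$ ($D{\left(h,y \right)} = -6 + \sqrt{-16 + 31} = -6 + \sqrt{15}$)
$u{\left(A \right)} = 60$ ($u{\left(A \right)} = 3 \cdot 20 = 60$)
$U = 60$
$\left(m{\left(-20,-84 \right)} - 48360\right) \left(D{\left(V,-47 \right)} + U\right) = \left(-84 - 48360\right) \left(\left(-6 + \sqrt{15}\right) + 60\right) = - 48444 \left(54 + \sqrt{15}\right) = -2615976 - 48444 \sqrt{15}$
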